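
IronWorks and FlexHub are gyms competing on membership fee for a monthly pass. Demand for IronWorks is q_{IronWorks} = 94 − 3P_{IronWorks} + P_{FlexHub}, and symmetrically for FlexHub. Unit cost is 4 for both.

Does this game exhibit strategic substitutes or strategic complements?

IronWorks's profit: π = (P_{IronWorks} − 4)(94 − 3P_{IronWorks} + P_{FlexHub}).
∂π/∂P_{IronWorks} = 106 − 6P_{IronWorks} + P_{FlexHub} = 0 ⇒ P_{IronWorks} = 53/3 + (1/6)P_{FlexHub}.
The best-response slope dP_{IronWorks}/dP_{FlexHub} = 1/6 > 0: the reaction function is upward-sloping, so the choices are strategic complements.

strategic complements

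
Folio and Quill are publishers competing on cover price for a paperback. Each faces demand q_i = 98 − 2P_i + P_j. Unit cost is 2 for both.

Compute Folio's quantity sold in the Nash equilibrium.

64

Folio's profit: π = (P_{Folio} − 2)(98 − 2P_{Folio} + P_{Quill}).
∂π/∂P_{Folio} = 102 − 4P_{Folio} + P_{Quill} = 0 ⇒ P_{Folio} = 25.5 + 0.25P_{Quill}.
Setting P_{Folio} = P_{Quill} in the reaction function: P_{Folio} = 25.5 + 0.25P_{Folio}, so P_{Folio} = 25.5 / 0.75 = 34.
q_{Folio} = 98 − 2·34 + 34 = 64.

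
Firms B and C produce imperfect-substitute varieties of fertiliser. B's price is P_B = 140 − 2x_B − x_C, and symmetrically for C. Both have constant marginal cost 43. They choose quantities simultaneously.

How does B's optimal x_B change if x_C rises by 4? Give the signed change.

-1

Firm B's profit: π = x_B(140 − 2x_B − x_C) − 43x_B.
∂π/∂x_B = 97 − 4x_B − x_C = 0 ⇒ x_B = 24.25 − 0.25x_C.
The reaction-function slope is −0.25, so a 4-unit rise in x_C moves x_B by −0.25 × 4 = −1. B's best response falls — the actions are strategic substitutes.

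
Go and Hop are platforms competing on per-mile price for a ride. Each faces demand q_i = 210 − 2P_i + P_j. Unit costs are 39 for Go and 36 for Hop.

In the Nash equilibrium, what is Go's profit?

Go's profit: π = (P_{Go} − 39)(210 − 2P_{Go} + P_{Hop}).
∂π/∂P_{Go} = 288 − 4P_{Go} + P_{Hop} = 0 ⇒ P_{Go} = 72 + 0.25P_{Hop}.
Similarly P_{Hop} = 70.5 + 0.25P_{Go}.
Solving the two reaction functions simultaneously: (1 − (0.25)(0.25))P_{Go} = 72 + 0.25·70.5, so 0.9375P_{Go} = 89.625 and P_{Go} = 95.6.
Then P_{Hop} = 70.5 + 0.25·95.6 = 94.4.
q_{Go} = 210 − 2·95.6 + 94.4 = 113.2.
Profit = (95.6 − 39)·113.2 = 6407.12.

6407.12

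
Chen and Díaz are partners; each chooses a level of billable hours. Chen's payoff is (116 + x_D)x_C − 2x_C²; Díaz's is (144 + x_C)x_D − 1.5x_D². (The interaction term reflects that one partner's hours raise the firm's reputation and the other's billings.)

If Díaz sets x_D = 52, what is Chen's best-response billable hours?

Expanding Chen's payoff: 116x_C + x_Dx_C − 2x_C².
∂π/∂x_C = 116 + x_D − 4x_C = 0, so x_C = 29 + 0.25x_D.
At x_D = 52: x_C = 29 + 0.25·52 = 42.

42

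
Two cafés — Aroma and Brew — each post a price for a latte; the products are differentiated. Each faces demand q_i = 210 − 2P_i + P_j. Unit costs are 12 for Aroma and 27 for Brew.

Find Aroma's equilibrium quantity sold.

Aroma's profit: π = (P_{Aroma} − 12)(210 − 2P_{Aroma} + P_{Brew}).
∂π/∂P_{Aroma} = 234 − 4P_{Aroma} + P_{Brew} = 0 ⇒ P_{Aroma} = 58.5 + 0.25P_{Brew}.
Similarly P_{Brew} = 66 + 0.25P_{Aroma}.
Plugging P_{Brew} into Aroma's best response: P_{Aroma} = 58.5 + 0.25(66 + 0.25P_{Aroma}) ⇒ 0.9375P_{Aroma} = 75, so P_{Aroma} = 80.
Then P_{Brew} = 66 + 0.25·80 = 86.
q_{Aroma} = 210 − 2·80 + 86 = 136.

136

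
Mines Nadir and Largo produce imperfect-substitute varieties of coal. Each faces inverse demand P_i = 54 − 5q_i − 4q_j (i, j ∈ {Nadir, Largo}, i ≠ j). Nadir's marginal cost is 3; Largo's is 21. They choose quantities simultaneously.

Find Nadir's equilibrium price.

Mine Nadir's profit: π = q_{Nadir}(54 − 5q_{Nadir} − 4q_{Largo}) − 3q_{Nadir}.
∂π/∂q_{Nadir} = 51 − 10q_{Nadir} − 4q_{Largo} = 0 ⇒ q_{Nadir} = 5.1 − 0.4q_{Largo}.
Similarly q_{Largo} = 3.3 − 0.4q_{Nadir}.
Substituting the second reaction function into the first: q_{Nadir} = 5.1 − 0.4(3.3 − 0.4q_{Nadir}), which gives 0.84q_{Nadir} = 3.78 ⇒ q_{Nadir} = 4.5.
Then q_{Largo} = 3.3 − 0.4·4.5 = 1.5.
P_{Nadir} = 54 − 5·4.5 − 4·1.5 = 25.5.

25.5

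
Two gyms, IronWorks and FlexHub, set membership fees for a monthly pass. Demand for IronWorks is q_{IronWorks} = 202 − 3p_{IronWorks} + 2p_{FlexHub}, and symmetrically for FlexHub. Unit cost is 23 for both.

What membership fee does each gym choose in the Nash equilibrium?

IronWorks's profit: π = (p_{IronWorks} − 23)(202 − 3p_{IronWorks} + 2p_{FlexHub}).
∂π/∂p_{IronWorks} = 271 − 6p_{IronWorks} + 2p_{FlexHub} = 0 ⇒ p_{IronWorks} = 271/6 + (1/3)p_{FlexHub}.
The game is symmetric, so in equilibrium p_{FlexHub} = p_{IronWorks}: the reaction function gives (2/3)p_{IronWorks} = 271/6, hence p_{IronWorks} = 67.75.

67.75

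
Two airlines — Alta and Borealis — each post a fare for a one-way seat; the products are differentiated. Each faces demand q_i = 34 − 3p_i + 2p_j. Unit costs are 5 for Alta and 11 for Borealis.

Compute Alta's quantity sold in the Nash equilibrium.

25.125

Alta's profit: π = (p_{Alta} − 5)(34 − 3p_{Alta} + 2p_{Borealis}).
∂π/∂p_{Alta} = 49 − 6p_{Alta} + 2p_{Borealis} = 0 ⇒ p_{Alta} = 49/6 + (1/3)p_{Borealis}.
Similarly p_{Borealis} = 67/6 + (1/3)p_{Alta}.
Solving the two reaction functions simultaneously: (1 − (1/3)(1/3))p_{Alta} = 49/6 + (1/3)·(67/6), so (8/9)p_{Alta} = 107/9 and p_{Alta} = 13.375.
Then p_{Borealis} = 67/6 + (1/3)·13.375 = 15.625.
q_{Alta} = 34 − 3·13.375 + 2·15.625 = 25.125.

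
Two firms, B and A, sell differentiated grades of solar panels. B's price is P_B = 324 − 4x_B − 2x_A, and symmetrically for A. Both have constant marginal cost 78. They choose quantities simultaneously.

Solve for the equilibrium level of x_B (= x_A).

Firm B's profit: π = x_B(324 − 4x_B − 2x_A) − 78x_B.
∂π/∂x_B = 246 − 8x_B − 2x_A = 0 ⇒ x_B = 30.75 − 0.25x_A.
The game is symmetric, so in equilibrium x_A = x_B: the reaction function gives 1.25x_B = 30.75, hence x_B = 24.6.

24.6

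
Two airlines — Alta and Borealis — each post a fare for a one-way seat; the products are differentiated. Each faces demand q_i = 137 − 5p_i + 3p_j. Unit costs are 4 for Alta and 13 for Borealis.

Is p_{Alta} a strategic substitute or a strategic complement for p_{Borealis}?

Alta's profit: π = (p_{Alta} − 4)(137 − 5p_{Alta} + 3p_{Borealis}).
∂π/∂p_{Alta} = 157 − 10p_{Alta} + 3p_{Borealis} = 0 ⇒ p_{Alta} = 15.7 + 0.3p_{Borealis}.
The best-response slope dp_{Alta}/dp_{Borealis} = 0.3 > 0: the reaction function is upward-sloping, so the choices are strategic complements.

strategic complements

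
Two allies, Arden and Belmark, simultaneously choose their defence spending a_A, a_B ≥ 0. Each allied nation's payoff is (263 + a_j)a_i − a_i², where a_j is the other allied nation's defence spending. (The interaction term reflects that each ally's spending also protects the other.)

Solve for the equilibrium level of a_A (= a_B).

263

Arden's payoff is (263 + a_B)a_A − a_A².
∂π/∂a_A = 263 + a_B − 2a_A = 0, so a_A = 131.5 + 0.5a_B.
The game is symmetric, so in equilibrium a_B = a_A: the reaction function gives 0.5a_A = 131.5, hence a_A = 263.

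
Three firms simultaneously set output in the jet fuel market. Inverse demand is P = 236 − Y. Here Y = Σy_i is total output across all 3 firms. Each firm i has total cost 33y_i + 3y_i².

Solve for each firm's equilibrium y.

A representative firm's profit is π_i = y_i(236 − Y) − 33y_i − 3y_i², with Y = y_i + Σ_{j≠i} y_j.
First-order condition: 203 − 8y_i − Σ_{j≠i} y_j = 0.
Imposing symmetry (y_j = y for all j) turns Σ_{j≠i} y_j into 2y, so 203 = 10y and y = 20.3.

20.3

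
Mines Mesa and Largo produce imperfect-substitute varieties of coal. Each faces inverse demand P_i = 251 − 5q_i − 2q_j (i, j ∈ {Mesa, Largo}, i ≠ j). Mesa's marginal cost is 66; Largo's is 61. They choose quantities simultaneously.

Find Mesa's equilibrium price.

Mine Mesa's profit: π = q_{Mesa}(251 − 5q_{Mesa} − 2q_{Largo}) − 66q_{Mesa}.
∂π/∂q_{Mesa} = 185 − 10q_{Mesa} − 2q_{Largo} = 0 ⇒ q_{Mesa} = 18.5 − 0.2q_{Largo}.
Similarly q_{Largo} = 19 − 0.2q_{Mesa}.
Substituting the second reaction function into the first: q_{Mesa} = 18.5 − 0.2(19 − 0.2q_{Mesa}), which gives 0.96q_{Mesa} = 14.7 ⇒ q_{Mesa} = 15.3125.
Then q_{Largo} = 19 − 0.2·15.3125 = 15.9375.
P_{Mesa} = 251 − 5·15.3125 − 2·15.9375 = 142.5625.

142.5625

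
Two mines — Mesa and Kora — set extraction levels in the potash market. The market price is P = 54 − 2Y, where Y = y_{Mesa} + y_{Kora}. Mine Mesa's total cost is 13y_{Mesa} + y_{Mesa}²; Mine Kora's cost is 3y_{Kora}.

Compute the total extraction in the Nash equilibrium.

14.3

Mine Mesa's profit: π = y_{Mesa}(54 − 2(y_{Mesa} + y_{Kora})) − 13y_{Mesa} − y_{Mesa}².
∂π/∂y_{Mesa} = 41 − 6y_{Mesa} − 2y_{Kora} = 0, so y_{Mesa} = 41/6 − (1/3)y_{Kora}.
For Kora: ∂π/∂y_{Kora} = 51 − 4y_{Kora} − 2y_{Mesa} = 0 ⇒ y_{Kora} = 12.75 − 0.5y_{Mesa}.
Solving the two reaction functions simultaneously: (1 − (−1/3)(−0.5))y_{Mesa} = 41/6 − (1/3)·12.75, so (5/6)y_{Mesa} = 31/12 and y_{Mesa} = 3.1.
Then y_{Kora} = 12.75 − 0.5·3.1 = 11.2.
Total extraction: 3.1 + 11.2 = 14.3.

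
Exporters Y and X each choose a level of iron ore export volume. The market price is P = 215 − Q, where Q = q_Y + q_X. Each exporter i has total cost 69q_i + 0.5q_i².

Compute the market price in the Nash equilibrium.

Exporter Y's profit: π = q_Y(215 − (q_Y + q_X)) − 69q_Y − 0.5q_Y².
∂π/∂q_Y = 146 − 3q_Y − q_X = 0, so q_Y = 146/3 − (1/3)q_X.
Setting q_Y = q_X in the reaction function: q_Y = 146/3 − (1/3)q_Y, so q_Y = (146/3) / (4/3) = 36.5.
Equilibrium price: P = 215 − 73 = 142.

142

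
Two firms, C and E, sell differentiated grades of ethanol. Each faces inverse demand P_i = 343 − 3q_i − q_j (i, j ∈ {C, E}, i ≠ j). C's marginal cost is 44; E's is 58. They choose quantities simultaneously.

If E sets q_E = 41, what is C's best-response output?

Firm C's profit: π = q_C(343 − 3q_C − q_E) − 44q_C.
∂π/∂q_C = 299 − 6q_C − q_E = 0 ⇒ q_C = 299/6 − (1/6)q_E.
At q_E = 41: q_C = 299/6 − (1/6)·41 = 43.

43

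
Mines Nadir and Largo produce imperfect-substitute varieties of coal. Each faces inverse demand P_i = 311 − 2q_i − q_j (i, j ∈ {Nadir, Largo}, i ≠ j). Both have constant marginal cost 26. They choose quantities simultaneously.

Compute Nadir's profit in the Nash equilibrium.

Mine Nadir's profit: π = q_{Nadir}(311 − 2q_{Nadir} − q_{Largo}) − 26q_{Nadir}.
∂π/∂q_{Nadir} = 285 − 4q_{Nadir} − q_{Largo} = 0 ⇒ q_{Nadir} = 71.25 − 0.25q_{Largo}.
By symmetry q_{Largo} = q_{Nadir}; substituting into the reaction function, 1.25q_{Nadir} = 71.25 and q_{Nadir} = 57.
P_{Nadir} = 311 − 2·57 − 57 = 140.
Profit = (140 − 26)·57 = 6498.

6498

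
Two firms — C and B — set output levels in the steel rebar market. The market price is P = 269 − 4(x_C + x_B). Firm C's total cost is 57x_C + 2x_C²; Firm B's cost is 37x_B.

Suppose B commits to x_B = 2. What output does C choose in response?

17

Firm C's profit: π = x_C(269 − 4(x_C + x_B)) − 57x_C − 2x_C².
∂π/∂x_C = 212 − 12x_C − 4x_B = 0, so x_C = 53/3 − (1/3)x_B.
At x_B = 2: x_C = 53/3 − (1/3)·2 = 17.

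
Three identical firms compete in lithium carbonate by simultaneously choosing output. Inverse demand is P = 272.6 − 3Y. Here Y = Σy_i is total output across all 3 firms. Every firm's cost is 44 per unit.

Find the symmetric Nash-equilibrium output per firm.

19.05

A representative firm's profit is π_i = y_i(272.6 − 3Y) − 44y_i, with Y = y_i + Σ_{j≠i} y_j.
First-order condition: 228.6 − 6y_i − 3Σ_{j≠i} y_j = 0.
With identical firms, set every y_j = y: then 228.6 − 6y − 6y = 0, i.e. y = 228.6/12 = 19.05.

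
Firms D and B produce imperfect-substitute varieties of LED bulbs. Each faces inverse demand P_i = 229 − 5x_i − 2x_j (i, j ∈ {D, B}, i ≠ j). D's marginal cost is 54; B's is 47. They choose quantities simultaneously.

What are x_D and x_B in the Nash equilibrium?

Firm D's profit: π = x_D(229 − 5x_D − 2x_B) − 54x_D.
∂π/∂x_D = 175 − 10x_D − 2x_B = 0 ⇒ x_D = 17.5 − 0.2x_B.
Similarly x_B = 18.2 − 0.2x_D.
Solving the two reaction functions simultaneously: (1 − (−0.2)(−0.2))x_D = 17.5 − 0.2·18.2, so 0.96x_D = 13.86 and x_D = 14.4375.
Then x_B = 18.2 − 0.2·14.4375 = 15.3125.

14.4375, 15.3125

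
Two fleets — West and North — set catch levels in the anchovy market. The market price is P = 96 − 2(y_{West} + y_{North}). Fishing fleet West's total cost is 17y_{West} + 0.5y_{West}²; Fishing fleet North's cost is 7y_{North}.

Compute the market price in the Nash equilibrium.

Fishing fleet West's profit: π = y_{West}(96 − 2(y_{West} + y_{North})) − 17y_{West} − 0.5y_{West}².
∂π/∂y_{West} = 79 − 5y_{West} − 2y_{North} = 0, so y_{West} = 15.8 − 0.4y_{North}.
For North: ∂π/∂y_{North} = 89 − 4y_{North} − 2y_{West} = 0 ⇒ y_{North} = 22.25 − 0.5y_{West}.
Substituting the second reaction function into the first: y_{West} = 15.8 − 0.4(22.25 − 0.5y_{West}), which gives 0.8y_{West} = 6.9 ⇒ y_{West} = 8.625.
Then y_{North} = 22.25 − 0.5·8.625 = 17.9375.
Equilibrium price: P = 96 − 2·26.5625 = 42.875.

42.875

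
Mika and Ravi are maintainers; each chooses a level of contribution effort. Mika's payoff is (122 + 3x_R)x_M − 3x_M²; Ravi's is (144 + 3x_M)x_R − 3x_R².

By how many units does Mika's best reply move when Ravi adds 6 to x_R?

Expanding Mika's payoff: 122x_M + 3x_Rx_M − 3x_M².
∂π/∂x_M = 122 + 3x_R − 6x_M = 0, so x_M = 61/3 + 0.5x_R.
The reaction-function slope is 0.5, so a 6-unit rise in x_R moves x_M by 0.5 × 6 = 3. Mika's best response rises — the actions are strategic complements.

3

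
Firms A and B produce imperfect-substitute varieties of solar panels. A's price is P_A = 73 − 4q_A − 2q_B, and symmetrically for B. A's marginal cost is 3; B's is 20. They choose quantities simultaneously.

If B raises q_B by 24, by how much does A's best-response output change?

-6

Firm A's profit: π = q_A(73 − 4q_A − 2q_B) − 3q_A.
∂π/∂q_A = 70 − 8q_A − 2q_B = 0 ⇒ q_A = 8.75 − 0.25q_B.
The reaction-function slope is −0.25, so a 24-unit rise in q_B moves q_A by −0.25 × 24 = −6. A's best response falls — the actions are strategic substitutes.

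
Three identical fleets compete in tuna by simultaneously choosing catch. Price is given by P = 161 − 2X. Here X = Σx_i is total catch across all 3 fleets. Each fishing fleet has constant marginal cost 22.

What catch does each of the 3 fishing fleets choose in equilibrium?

17.375

A representative fishing fleet's profit is π_i = x_i(161 − 2X) − 22x_i, with X = x_i + Σ_{j≠i} x_j.
First-order condition: 139 − 4x_i − 2Σ_{j≠i} x_j = 0.
With identical fishing fleets, set every x_j = x: then 139 − 4x − 4x = 0, i.e. x = 139/8 = 17.375.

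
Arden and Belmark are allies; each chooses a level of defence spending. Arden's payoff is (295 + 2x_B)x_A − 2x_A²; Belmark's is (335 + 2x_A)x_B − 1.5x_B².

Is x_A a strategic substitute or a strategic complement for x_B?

strategic complements

Expanding Arden's payoff: 295x_A + 2x_Bx_A − 2x_A².
∂π/∂x_A = 295 + 2x_B − 4x_A = 0, so x_A = 73.75 + 0.5x_B.
The best-response slope dx_A/dx_B = 0.5 > 0: the reaction function is upward-sloping, so the choices are strategic complements.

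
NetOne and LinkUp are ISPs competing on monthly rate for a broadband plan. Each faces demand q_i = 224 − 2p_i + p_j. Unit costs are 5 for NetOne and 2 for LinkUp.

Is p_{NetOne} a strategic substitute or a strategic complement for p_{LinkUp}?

strategic complements

NetOne's profit: π = (p_{NetOne} − 5)(224 − 2p_{NetOne} + p_{LinkUp}).
∂π/∂p_{NetOne} = 234 − 4p_{NetOne} + p_{LinkUp} = 0 ⇒ p_{NetOne} = 58.5 + 0.25p_{LinkUp}.
The best-response slope dp_{NetOne}/dp_{LinkUp} = 0.25 > 0: the reaction function is upward-sloping, so the choices are strategic complements.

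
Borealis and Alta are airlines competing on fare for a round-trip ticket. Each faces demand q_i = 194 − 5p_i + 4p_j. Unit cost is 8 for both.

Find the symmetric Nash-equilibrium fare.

Borealis's profit: π = (p_{Borealis} − 8)(194 − 5p_{Borealis} + 4p_{Alta}).
∂π/∂p_{Borealis} = 234 − 10p_{Borealis} + 4p_{Alta} = 0 ⇒ p_{Borealis} = 23.4 + 0.4p_{Alta}.
By symmetry p_{Alta} = p_{Borealis}; substituting into the reaction function, 0.6p_{Borealis} = 23.4 and p_{Borealis} = 39.

39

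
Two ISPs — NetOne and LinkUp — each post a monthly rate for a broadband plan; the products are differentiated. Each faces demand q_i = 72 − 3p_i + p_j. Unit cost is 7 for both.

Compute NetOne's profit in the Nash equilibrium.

NetOne's profit: π = (p_{NetOne} − 7)(72 − 3p_{NetOne} + p_{LinkUp}).
∂π/∂p_{NetOne} = 93 − 6p_{NetOne} + p_{LinkUp} = 0 ⇒ p_{NetOne} = 15.5 + (1/6)p_{LinkUp}.
Setting p_{NetOne} = p_{LinkUp} in the reaction function: p_{NetOne} = 15.5 + (1/6)p_{NetOne}, so p_{NetOne} = 15.5 / (5/6) = 18.6.
q_{NetOne} = 72 − 3·18.6 + 18.6 = 34.8.
Profit = (18.6 − 7)·34.8 = 403.68.

403.68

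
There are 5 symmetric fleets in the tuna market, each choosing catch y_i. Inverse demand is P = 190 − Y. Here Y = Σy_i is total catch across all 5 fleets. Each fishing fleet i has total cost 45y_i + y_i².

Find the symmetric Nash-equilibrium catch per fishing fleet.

A representative fishing fleet's profit is π_i = y_i(190 − Y) − 45y_i − y_i², with Y = y_i + Σ_{j≠i} y_j.
First-order condition: 145 − 4y_i − Σ_{j≠i} y_j = 0.
In a symmetric equilibrium every fishing fleet chooses the same y, so Σ_{j≠i} y_j = 4y. The condition becomes 145 − 8y = 0, giving y = 145/8 = 18.125.

18.125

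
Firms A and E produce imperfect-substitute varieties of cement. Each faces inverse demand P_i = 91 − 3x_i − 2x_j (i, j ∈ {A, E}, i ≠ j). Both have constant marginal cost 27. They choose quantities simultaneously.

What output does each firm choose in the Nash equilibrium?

8

Firm A's profit: π = x_A(91 − 3x_A − 2x_E) − 27x_A.
∂π/∂x_A = 64 − 6x_A − 2x_E = 0 ⇒ x_A = 32/3 − (1/3)x_E.
By symmetry x_E = x_A; substituting into the reaction function, (4/3)x_A = 32/3 and x_A = 8.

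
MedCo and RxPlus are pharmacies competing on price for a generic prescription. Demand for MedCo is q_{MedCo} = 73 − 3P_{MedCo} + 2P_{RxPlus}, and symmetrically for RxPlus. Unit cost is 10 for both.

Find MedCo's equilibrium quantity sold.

MedCo's profit: π = (P_{MedCo} − 10)(73 − 3P_{MedCo} + 2P_{RxPlus}).
∂π/∂P_{MedCo} = 103 − 6P_{MedCo} + 2P_{RxPlus} = 0 ⇒ P_{MedCo} = 103/6 + (1/3)P_{RxPlus}.
Setting P_{MedCo} = P_{RxPlus} in the reaction function: P_{MedCo} = 103/6 + (1/3)P_{MedCo}, so P_{MedCo} = (103/6) / (2/3) = 25.75.
q_{MedCo} = 73 − 3·25.75 + 2·25.75 = 47.25.

47.25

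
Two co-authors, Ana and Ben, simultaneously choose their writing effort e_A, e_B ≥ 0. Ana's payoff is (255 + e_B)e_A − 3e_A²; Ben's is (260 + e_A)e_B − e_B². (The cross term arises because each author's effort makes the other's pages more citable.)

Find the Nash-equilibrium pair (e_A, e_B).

70, 165

Expanding Ana's payoff: 255e_A + e_Be_A − 3e_A².
∂π/∂e_A = 255 + e_B − 6e_A = 0, so e_A = 42.5 + (1/6)e_B.
Likewise for Ben: e_B = 130 + 0.5e_A.
Solving the two reaction functions simultaneously: (1 − (1/6)(0.5))e_A = 42.5 + (1/6)·130, so (11/12)e_A = 385/6 and e_A = 70.
Then e_B = 130 + 0.5·70 = 165.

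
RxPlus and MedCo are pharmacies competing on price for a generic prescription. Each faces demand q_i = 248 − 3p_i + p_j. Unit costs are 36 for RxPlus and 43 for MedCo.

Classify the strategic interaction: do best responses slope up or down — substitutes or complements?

RxPlus's profit: π = (p_{RxPlus} − 36)(248 − 3p_{RxPlus} + p_{MedCo}).
∂π/∂p_{RxPlus} = 356 − 6p_{RxPlus} + p_{MedCo} = 0 ⇒ p_{RxPlus} = 178/3 + (1/6)p_{MedCo}.
The best-response slope dp_{RxPlus}/dp_{MedCo} = 1/6 > 0: the reaction function is upward-sloping, so the choices are strategic complements.

strategic complements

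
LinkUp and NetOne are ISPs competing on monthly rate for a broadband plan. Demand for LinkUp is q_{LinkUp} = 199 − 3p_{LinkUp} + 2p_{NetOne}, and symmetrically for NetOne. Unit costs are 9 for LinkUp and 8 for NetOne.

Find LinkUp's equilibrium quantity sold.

141.9375

LinkUp's profit: π = (p_{LinkUp} − 9)(199 − 3p_{LinkUp} + 2p_{NetOne}).
∂π/∂p_{LinkUp} = 226 − 6p_{LinkUp} + 2p_{NetOne} = 0 ⇒ p_{LinkUp} = 113/3 + (1/3)p_{NetOne}.
Similarly p_{NetOne} = 223/6 + (1/3)p_{LinkUp}.
Plugging p_{NetOne} into LinkUp's best response: p_{LinkUp} = 113/3 + (1/3)(223/6 + (1/3)p_{LinkUp}) ⇒ (8/9)p_{LinkUp} = 901/18, so p_{LinkUp} = 56.3125.
Then p_{NetOne} = 223/6 + (1/3)·56.3125 = 55.9375.
q_{LinkUp} = 199 − 3·56.3125 + 2·55.9375 = 141.9375.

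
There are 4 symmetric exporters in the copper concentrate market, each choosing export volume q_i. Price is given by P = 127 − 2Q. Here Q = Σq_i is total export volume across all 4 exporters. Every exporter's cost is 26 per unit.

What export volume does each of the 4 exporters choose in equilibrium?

10.1

A representative exporter's profit is π_i = q_i(127 − 2Q) − 26q_i, with Q = q_i + Σ_{j≠i} q_j.
First-order condition: 101 − 4q_i − 2Σ_{j≠i} q_j = 0.
In a symmetric equilibrium every exporter chooses the same q, so Σ_{j≠i} q_j = 3q. The condition becomes 101 − 10q = 0, giving q = 101/10 = 10.1.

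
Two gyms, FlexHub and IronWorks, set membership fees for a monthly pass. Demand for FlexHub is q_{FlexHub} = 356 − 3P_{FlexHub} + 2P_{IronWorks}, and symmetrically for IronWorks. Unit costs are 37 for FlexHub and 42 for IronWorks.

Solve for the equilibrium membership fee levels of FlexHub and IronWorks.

117.6875, 119.5625

FlexHub's profit: π = (P_{FlexHub} − 37)(356 − 3P_{FlexHub} + 2P_{IronWorks}).
∂π/∂P_{FlexHub} = 467 − 6P_{FlexHub} + 2P_{IronWorks} = 0 ⇒ P_{FlexHub} = 467/6 + (1/3)P_{IronWorks}.
Similarly P_{IronWorks} = 241/3 + (1/3)P_{FlexHub}.
Substituting the second reaction function into the first: P_{FlexHub} = 467/6 + (1/3)(241/3 + (1/3)P_{FlexHub}), which gives (8/9)P_{FlexHub} = 1883/18 ⇒ P_{FlexHub} = 117.6875.
Then P_{IronWorks} = 241/3 + (1/3)·117.6875 = 119.5625.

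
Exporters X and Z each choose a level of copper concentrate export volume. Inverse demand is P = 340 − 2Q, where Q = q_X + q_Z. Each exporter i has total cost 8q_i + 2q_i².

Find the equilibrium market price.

207.2

Exporter X's profit: π = q_X(340 − 2(q_X + q_Z)) − 8q_X − 2q_X².
∂π/∂q_X = 332 − 8q_X − 2q_Z = 0, so q_X = 41.5 − 0.25q_Z.
The game is symmetric, so in equilibrium q_Z = q_X: the reaction function gives 1.25q_X = 41.5, hence q_X = 33.2.
Equilibrium price: P = 340 − 2·66.4 = 207.2.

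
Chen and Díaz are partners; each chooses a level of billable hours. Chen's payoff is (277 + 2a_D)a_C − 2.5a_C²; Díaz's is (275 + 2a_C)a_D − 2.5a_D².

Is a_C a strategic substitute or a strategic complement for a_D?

Expanding Chen's payoff: 277a_C + 2a_Da_C − 2.5a_C².
∂π/∂a_C = 277 + 2a_D − 5a_C = 0, so a_C = 55.4 + 0.4a_D.
The best-response slope da_C/da_D = 0.4 > 0: the reaction function is upward-sloping, so the choices are strategic complements.

strategic complements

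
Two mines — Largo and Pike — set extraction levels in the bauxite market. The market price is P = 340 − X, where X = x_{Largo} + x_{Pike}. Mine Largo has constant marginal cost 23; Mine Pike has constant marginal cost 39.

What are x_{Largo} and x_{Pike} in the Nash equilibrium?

Mine Largo's profit: π = x_{Largo}(340 − (x_{Largo} + x_{Pike})) − 23x_{Largo}.
∂π/∂x_{Largo} = 317 − 2x_{Largo} − x_{Pike} = 0, so x_{Largo} = 158.5 − 0.5x_{Pike}.
By the same steps for Pike: x_{Pike} = 150.5 − 0.5x_{Largo}.
Substituting the second reaction function into the first: x_{Largo} = 158.5 − 0.5(150.5 − 0.5x_{Largo}), which gives 0.75x_{Largo} = 83.25 ⇒ x_{Largo} = 111.
Then x_{Pike} = 150.5 − 0.5·111 = 95.

111, 95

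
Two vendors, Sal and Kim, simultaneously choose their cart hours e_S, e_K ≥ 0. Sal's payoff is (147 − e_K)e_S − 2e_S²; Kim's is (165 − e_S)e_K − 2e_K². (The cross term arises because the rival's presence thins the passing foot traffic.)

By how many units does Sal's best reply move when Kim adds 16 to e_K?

Expanding Sal's payoff: 147e_S − e_Ke_S − 2e_S².
∂π/∂e_S = 147 − e_K − 4e_S = 0, so e_S = 36.75 − 0.25e_K.
The reaction-function slope is −0.25, so a 16-unit rise in e_K moves e_S by −0.25 × 16 = −4. Sal's best response falls — the actions are strategic substitutes.

-4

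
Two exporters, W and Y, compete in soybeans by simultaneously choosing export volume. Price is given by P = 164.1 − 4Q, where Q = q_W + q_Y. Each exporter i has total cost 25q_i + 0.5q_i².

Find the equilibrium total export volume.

Exporter W's profit: π = q_W(164.1 − 4(q_W + q_Y)) − 25q_W − 0.5q_W².
∂π/∂q_W = 139.1 − 9q_W − 4q_Y = 0, so q_W = 1391/90 − (4/9)q_Y.
By symmetry q_Y = q_W; substituting into the reaction function, (13/9)q_W = 1391/90 and q_W = 10.7.
Total export volume: 10.7 + 10.7 = 21.4.

21.4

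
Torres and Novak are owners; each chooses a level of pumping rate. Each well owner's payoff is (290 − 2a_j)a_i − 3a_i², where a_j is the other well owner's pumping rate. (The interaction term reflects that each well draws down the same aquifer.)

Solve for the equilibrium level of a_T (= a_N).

36.25

Torres's payoff is (290 − 2a_N)a_T − 3a_T².
∂π/∂a_T = 290 − 2a_N − 6a_T = 0, so a_T = 145/3 − (1/3)a_N.
Setting a_T = a_N in the reaction function: a_T = 145/3 − (1/3)a_T, so a_T = (145/3) / (4/3) = 36.25.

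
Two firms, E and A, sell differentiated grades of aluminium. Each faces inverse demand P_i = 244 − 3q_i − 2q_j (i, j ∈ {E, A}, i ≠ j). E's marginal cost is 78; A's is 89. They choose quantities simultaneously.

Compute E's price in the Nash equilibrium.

142.3125

Firm E's profit: π = q_E(244 − 3q_E − 2q_A) − 78q_E.
∂π/∂q_E = 166 − 6q_E − 2q_A = 0 ⇒ q_E = 83/3 − (1/3)q_A.
Similarly q_A = 155/6 − (1/3)q_E.
Plugging q_A into E's best response: q_E = 83/3 − (1/3)(155/6 − (1/3)q_E) ⇒ (8/9)q_E = 343/18, so q_E = 21.4375.
Then q_A = 155/6 − (1/3)·21.4375 = 18.6875.
P_E = 244 − 3·21.4375 − 2·18.6875 = 142.3125.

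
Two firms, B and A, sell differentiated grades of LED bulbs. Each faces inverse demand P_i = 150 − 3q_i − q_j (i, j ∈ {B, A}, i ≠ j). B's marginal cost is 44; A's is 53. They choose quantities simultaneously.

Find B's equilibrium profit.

Firm B's profit: π = q_B(150 − 3q_B − q_A) − 44q_B.
∂π/∂q_B = 106 − 6q_B − q_A = 0 ⇒ q_B = 53/3 − (1/6)q_A.
Similarly q_A = 97/6 − (1/6)q_B.
Solving the two reaction functions simultaneously: (1 − (−1/6)(−1/6))q_B = 53/3 − (1/6)·(97/6), so (35/36)q_B = 539/36 and q_B = 15.4.
Then q_A = 97/6 − (1/6)·15.4 = 13.6.
P_B = 150 − 3·15.4 − 13.6 = 90.2.
Profit = (90.2 − 44)·15.4 = 711.48.

711.48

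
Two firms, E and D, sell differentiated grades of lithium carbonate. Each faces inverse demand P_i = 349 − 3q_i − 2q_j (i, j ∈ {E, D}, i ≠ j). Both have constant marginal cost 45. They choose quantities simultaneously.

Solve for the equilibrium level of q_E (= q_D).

38

Firm E's profit: π = q_E(349 − 3q_E − 2q_D) − 45q_E.
∂π/∂q_E = 304 − 6q_E − 2q_D = 0 ⇒ q_E = 152/3 − (1/3)q_D.
Setting q_E = q_D in the reaction function: q_E = 152/3 − (1/3)q_E, so q_E = (152/3) / (4/3) = 38.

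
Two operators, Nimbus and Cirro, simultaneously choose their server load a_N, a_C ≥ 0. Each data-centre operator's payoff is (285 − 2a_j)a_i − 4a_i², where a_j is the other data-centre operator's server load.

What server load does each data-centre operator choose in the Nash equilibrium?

Nimbus's payoff is (285 − 2a_C)a_N − 4a_N².
∂π/∂a_N = 285 − 2a_C − 8a_N = 0, so a_N = 35.625 − 0.25a_C.
By symmetry a_C = a_N; substituting into the reaction function, 1.25a_N = 35.625 and a_N = 28.5.

28.5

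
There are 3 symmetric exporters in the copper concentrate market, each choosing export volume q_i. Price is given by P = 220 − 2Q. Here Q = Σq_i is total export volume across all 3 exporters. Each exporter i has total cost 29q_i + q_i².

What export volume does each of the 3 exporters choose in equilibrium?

19.1

A representative exporter's profit is π_i = q_i(220 − 2Q) − 29q_i − q_i², with Q = q_i + Σ_{j≠i} q_j.
First-order condition: 191 − 6q_i − 2Σ_{j≠i} q_j = 0.
In a symmetric equilibrium every exporter chooses the same q, so Σ_{j≠i} q_j = 2q. The condition becomes 191 − 10q = 0, giving q = 191/10 = 19.1.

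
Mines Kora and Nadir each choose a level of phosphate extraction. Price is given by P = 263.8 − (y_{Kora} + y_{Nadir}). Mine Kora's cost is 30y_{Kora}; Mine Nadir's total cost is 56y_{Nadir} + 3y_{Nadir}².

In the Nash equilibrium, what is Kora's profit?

Mine Kora's profit: π = y_{Kora}(263.8 − (y_{Kora} + y_{Nadir})) − 30y_{Kora}.
∂π/∂y_{Kora} = 233.8 − 2y_{Kora} − y_{Nadir} = 0, so y_{Kora} = 116.9 − 0.5y_{Nadir}.
For Nadir: ∂π/∂y_{Nadir} = 207.8 − 8y_{Nadir} − y_{Kora} = 0 ⇒ y_{Nadir} = 25.975 − 0.125y_{Kora}.
Plugging y_{Nadir} into Kora's best response: y_{Kora} = 116.9 − 0.5(25.975 − 0.125y_{Kora}) ⇒ 0.9375y_{Kora} = 103.9125, so y_{Kora} = 110.84.
Then y_{Nadir} = 25.975 − 0.125·110.84 = 12.12.
Price P = 263.8 − 122.96 = 140.84.
Kora's profit: (140.84 − 30)·110.84 = 12285.5056.

12285.5056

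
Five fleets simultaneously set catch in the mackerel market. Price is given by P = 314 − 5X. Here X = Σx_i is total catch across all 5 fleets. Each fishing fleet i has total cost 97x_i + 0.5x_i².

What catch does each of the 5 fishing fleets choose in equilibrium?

A representative fishing fleet's profit is π_i = x_i(314 − 5X) − 97x_i − 0.5x_i², with X = x_i + Σ_{j≠i} x_j.
First-order condition: 217 − 11x_i − 5Σ_{j≠i} x_j = 0.
With identical fishing fleets, set every x_j = x: then 217 − 11x − 20x = 0, i.e. x = 217/31 = 7.

7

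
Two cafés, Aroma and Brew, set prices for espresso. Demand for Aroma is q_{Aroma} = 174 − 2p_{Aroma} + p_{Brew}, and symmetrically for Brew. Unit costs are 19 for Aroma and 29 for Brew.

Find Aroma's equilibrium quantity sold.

106

Aroma's profit: π = (p_{Aroma} − 19)(174 − 2p_{Aroma} + p_{Brew}).
∂π/∂p_{Aroma} = 212 − 4p_{Aroma} + p_{Brew} = 0 ⇒ p_{Aroma} = 53 + 0.25p_{Brew}.
Similarly p_{Brew} = 58 + 0.25p_{Aroma}.
Substituting the second reaction function into the first: p_{Aroma} = 53 + 0.25(58 + 0.25p_{Aroma}), which gives 0.9375p_{Aroma} = 67.5 ⇒ p_{Aroma} = 72.
Then p_{Brew} = 58 + 0.25·72 = 76.
q_{Aroma} = 174 − 2·72 + 76 = 106.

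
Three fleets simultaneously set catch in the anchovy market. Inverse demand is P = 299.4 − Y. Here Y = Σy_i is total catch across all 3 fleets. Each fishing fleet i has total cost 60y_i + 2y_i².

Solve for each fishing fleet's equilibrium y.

A representative fishing fleet's profit is π_i = y_i(299.4 − Y) − 60y_i − 2y_i², with Y = y_i + Σ_{j≠i} y_j.
First-order condition: 239.4 − 6y_i − Σ_{j≠i} y_j = 0.
With identical fishing fleets, set every y_j = y: then 239.4 − 6y − 2y = 0, i.e. y = 239.4/8 = 29.925.

29.925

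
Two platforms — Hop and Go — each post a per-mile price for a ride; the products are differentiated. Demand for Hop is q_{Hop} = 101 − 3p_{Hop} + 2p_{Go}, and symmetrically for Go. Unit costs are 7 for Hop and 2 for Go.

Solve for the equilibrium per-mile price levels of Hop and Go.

Hop's profit: π = (p_{Hop} − 7)(101 − 3p_{Hop} + 2p_{Go}).
∂π/∂p_{Hop} = 122 − 6p_{Hop} + 2p_{Go} = 0 ⇒ p_{Hop} = 61/3 + (1/3)p_{Go}.
Similarly p_{Go} = 107/6 + (1/3)p_{Hop}.
Plugging p_{Go} into Hop's best response: p_{Hop} = 61/3 + (1/3)(107/6 + (1/3)p_{Hop}) ⇒ (8/9)p_{Hop} = 473/18, so p_{Hop} = 29.5625.
Then p_{Go} = 107/6 + (1/3)·29.5625 = 27.6875.

29.5625, 27.6875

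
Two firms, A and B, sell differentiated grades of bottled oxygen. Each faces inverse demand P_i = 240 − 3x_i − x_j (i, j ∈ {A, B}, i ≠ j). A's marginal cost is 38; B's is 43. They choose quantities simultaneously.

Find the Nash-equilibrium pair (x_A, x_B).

Firm A's profit: π = x_A(240 − 3x_A − x_B) − 38x_A.
∂π/∂x_A = 202 − 6x_A − x_B = 0 ⇒ x_A = 101/3 − (1/6)x_B.
Similarly x_B = 197/6 − (1/6)x_A.
Solving the two reaction functions simultaneously: (1 − (−1/6)(−1/6))x_A = 101/3 − (1/6)·(197/6), so (35/36)x_A = 1015/36 and x_A = 29.
Then x_B = 197/6 − (1/6)·29 = 28.

29, 28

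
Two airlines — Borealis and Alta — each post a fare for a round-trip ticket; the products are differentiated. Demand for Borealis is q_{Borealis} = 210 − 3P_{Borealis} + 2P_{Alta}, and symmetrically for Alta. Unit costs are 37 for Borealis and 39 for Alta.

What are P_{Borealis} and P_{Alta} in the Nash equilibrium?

Borealis's profit: π = (P_{Borealis} − 37)(210 − 3P_{Borealis} + 2P_{Alta}).
∂π/∂P_{Borealis} = 321 − 6P_{Borealis} + 2P_{Alta} = 0 ⇒ P_{Borealis} = 53.5 + (1/3)P_{Alta}.
Similarly P_{Alta} = 54.5 + (1/3)P_{Borealis}.
Substituting the second reaction function into the first: P_{Borealis} = 53.5 + (1/3)(54.5 + (1/3)P_{Borealis}), which gives (8/9)P_{Borealis} = 215/3 ⇒ P_{Borealis} = 80.625.
Then P_{Alta} = 54.5 + (1/3)·80.625 = 81.375.

80.625, 81.375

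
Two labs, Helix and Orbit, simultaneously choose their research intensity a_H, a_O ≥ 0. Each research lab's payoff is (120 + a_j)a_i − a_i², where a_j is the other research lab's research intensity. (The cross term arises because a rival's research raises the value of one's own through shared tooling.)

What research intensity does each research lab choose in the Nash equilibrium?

120

Helix's payoff is (120 + a_O)a_H − a_H².
∂π/∂a_H = 120 + a_O − 2a_H = 0, so a_H = 60 + 0.5a_O.
Setting a_H = a_O in the reaction function: a_H = 60 + 0.5a_H, so a_H = 60 / 0.5 = 120.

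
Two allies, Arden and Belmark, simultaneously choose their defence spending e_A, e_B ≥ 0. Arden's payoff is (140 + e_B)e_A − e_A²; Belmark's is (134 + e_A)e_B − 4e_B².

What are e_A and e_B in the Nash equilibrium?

83.6, 27.2

Expanding Arden's payoff: 140e_A + e_Be_A − e_A².
∂π/∂e_A = 140 + e_B − 2e_A = 0, so e_A = 70 + 0.5e_B.
Likewise for Belmark: e_B = 16.75 + 0.125e_A.
Substituting the second reaction function into the first: e_A = 70 + 0.5(16.75 + 0.125e_A), which gives 0.9375e_A = 78.375 ⇒ e_A = 83.6.
Then e_B = 16.75 + 0.125·83.6 = 27.2.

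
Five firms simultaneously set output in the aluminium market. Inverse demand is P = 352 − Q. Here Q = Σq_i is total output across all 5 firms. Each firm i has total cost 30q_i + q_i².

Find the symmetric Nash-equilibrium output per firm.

40.25

A representative firm's profit is π_i = q_i(352 − Q) − 30q_i − q_i², with Q = q_i + Σ_{j≠i} q_j.
First-order condition: 322 − 4q_i − Σ_{j≠i} q_j = 0.
In a symmetric equilibrium every firm chooses the same q, so Σ_{j≠i} q_j = 4q. The condition becomes 322 − 8q = 0, giving q = 322/8 = 40.25.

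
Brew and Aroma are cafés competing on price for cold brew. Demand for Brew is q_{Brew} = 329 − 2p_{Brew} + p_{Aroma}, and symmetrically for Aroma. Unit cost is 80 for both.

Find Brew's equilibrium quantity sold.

166

Brew's profit: π = (p_{Brew} − 80)(329 − 2p_{Brew} + p_{Aroma}).
∂π/∂p_{Brew} = 489 − 4p_{Brew} + p_{Aroma} = 0 ⇒ p_{Brew} = 122.25 + 0.25p_{Aroma}.
By symmetry p_{Aroma} = p_{Brew}; substituting into the reaction function, 0.75p_{Brew} = 122.25 and p_{Brew} = 163.
q_{Brew} = 329 − 2·163 + 163 = 166.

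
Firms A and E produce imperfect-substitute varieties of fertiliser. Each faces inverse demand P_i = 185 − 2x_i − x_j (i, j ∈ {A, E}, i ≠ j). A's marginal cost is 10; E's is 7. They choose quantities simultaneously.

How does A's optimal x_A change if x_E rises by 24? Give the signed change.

Firm A's profit: π = x_A(185 − 2x_A − x_E) − 10x_A.
∂π/∂x_A = 175 − 4x_A − x_E = 0 ⇒ x_A = 43.75 − 0.25x_E.
The reaction-function slope is −0.25, so a 24-unit rise in x_E moves x_A by −0.25 × 24 = −6. A's best response falls — the actions are strategic substitutes.

-6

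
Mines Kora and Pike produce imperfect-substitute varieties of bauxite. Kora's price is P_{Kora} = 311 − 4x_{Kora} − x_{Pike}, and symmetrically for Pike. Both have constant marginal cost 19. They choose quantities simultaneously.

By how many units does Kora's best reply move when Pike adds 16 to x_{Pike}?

-2

Mine Kora's profit: π = x_{Kora}(311 − 4x_{Kora} − x_{Pike}) − 19x_{Kora}.
∂π/∂x_{Kora} = 292 − 8x_{Kora} − x_{Pike} = 0 ⇒ x_{Kora} = 36.5 − 0.125x_{Pike}.
The reaction-function slope is −0.125, so a 16-unit rise in x_{Pike} moves x_{Kora} by −0.125 × 16 = −2. Kora's best response falls — the actions are strategic substitutes.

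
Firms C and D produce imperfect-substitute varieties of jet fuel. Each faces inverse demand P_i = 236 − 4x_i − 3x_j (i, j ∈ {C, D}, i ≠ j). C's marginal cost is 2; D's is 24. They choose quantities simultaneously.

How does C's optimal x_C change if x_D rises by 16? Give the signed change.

Firm C's profit: π = x_C(236 − 4x_C − 3x_D) − 2x_C.
∂π/∂x_C = 234 − 8x_C − 3x_D = 0 ⇒ x_C = 29.25 − 0.375x_D.
The reaction-function slope is −0.375, so a 16-unit rise in x_D moves x_C by −0.375 × 16 = −6. C's best response falls — the actions are strategic substitutes.

-6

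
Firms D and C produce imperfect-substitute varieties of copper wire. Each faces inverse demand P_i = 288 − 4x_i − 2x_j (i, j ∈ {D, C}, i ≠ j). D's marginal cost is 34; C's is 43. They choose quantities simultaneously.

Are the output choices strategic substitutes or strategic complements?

strategic substitutes

Firm D's profit: π = x_D(288 − 4x_D − 2x_C) − 34x_D.
∂π/∂x_D = 254 − 8x_D − 2x_C = 0 ⇒ x_D = 31.75 − 0.25x_C.
The best-response slope dx_D/dx_C = −0.25 < 0: the reaction function is downward-sloping, so the choices are strategic substitutes.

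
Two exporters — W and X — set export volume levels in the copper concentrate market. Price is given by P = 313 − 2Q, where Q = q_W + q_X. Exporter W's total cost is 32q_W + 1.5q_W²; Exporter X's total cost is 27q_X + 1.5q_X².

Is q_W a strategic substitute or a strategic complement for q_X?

Exporter W's profit: π = q_W(313 − 2(q_W + q_X)) − 32q_W − 1.5q_W².
∂π/∂q_W = 281 − 7q_W − 2q_X = 0, so q_W = 281/7 − (2/7)q_X.
The best-response slope dq_W/dq_X = −2/7 < 0: the reaction function is downward-sloping, so the choices are strategic substitutes.

strategic substitutes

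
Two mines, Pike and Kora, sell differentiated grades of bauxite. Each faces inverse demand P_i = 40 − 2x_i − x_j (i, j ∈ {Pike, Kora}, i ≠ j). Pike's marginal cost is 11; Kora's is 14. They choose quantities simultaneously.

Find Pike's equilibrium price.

Mine Pike's profit: π = x_{Pike}(40 − 2x_{Pike} − x_{Kora}) − 11x_{Pike}.
∂π/∂x_{Pike} = 29 − 4x_{Pike} − x_{Kora} = 0 ⇒ x_{Pike} = 7.25 − 0.25x_{Kora}.
Similarly x_{Kora} = 6.5 − 0.25x_{Pike}.
Substituting the second reaction function into the first: x_{Pike} = 7.25 − 0.25(6.5 − 0.25x_{Pike}), which gives 0.9375x_{Pike} = 5.625 ⇒ x_{Pike} = 6.
Then x_{Kora} = 6.5 − 0.25·6 = 5.
P_{Pike} = 40 − 2·6 − 5 = 23.

23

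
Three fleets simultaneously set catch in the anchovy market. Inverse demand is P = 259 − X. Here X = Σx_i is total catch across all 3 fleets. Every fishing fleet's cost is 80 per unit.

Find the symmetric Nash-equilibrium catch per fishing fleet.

44.75

A representative fishing fleet's profit is π_i = x_i(259 − X) − 80x_i, with X = x_i + Σ_{j≠i} x_j.
First-order condition: 179 − 2x_i − Σ_{j≠i} x_j = 0.
In a symmetric equilibrium every fishing fleet chooses the same x, so Σ_{j≠i} x_j = 2x. The condition becomes 179 − 4x = 0, giving x = 179/4 = 44.75.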